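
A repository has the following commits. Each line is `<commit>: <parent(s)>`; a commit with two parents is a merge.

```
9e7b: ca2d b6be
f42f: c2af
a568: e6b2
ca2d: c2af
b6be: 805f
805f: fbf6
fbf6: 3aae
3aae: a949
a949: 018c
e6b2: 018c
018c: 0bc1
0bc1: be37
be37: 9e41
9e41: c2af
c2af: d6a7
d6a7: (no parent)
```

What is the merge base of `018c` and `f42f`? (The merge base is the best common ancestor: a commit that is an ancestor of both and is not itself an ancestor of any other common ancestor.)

Ancestors of 018c: {018c, 0bc1, 9e41, be37, c2af, d6a7}.
Ancestors of f42f: {c2af, d6a7, f42f}.
Common ancestors: {c2af, d6a7}.
Among these, c2af is not an ancestor of any other common ancestor — it is the merge base.

c2af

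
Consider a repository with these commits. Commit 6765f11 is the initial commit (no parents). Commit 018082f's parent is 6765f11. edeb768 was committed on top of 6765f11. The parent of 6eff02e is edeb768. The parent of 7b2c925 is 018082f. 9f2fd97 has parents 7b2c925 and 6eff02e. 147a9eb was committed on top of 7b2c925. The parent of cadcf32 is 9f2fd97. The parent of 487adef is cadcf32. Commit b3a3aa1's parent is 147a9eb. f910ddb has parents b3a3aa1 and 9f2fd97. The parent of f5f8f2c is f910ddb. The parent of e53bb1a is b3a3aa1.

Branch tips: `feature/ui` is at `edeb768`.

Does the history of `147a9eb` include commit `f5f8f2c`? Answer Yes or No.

Ancestors of 147a9eb: {018082f, 147a9eb, 6765f11, 7b2c925}.
f5f8f2c is not in that set, so it is not an ancestor of 147a9eb.

No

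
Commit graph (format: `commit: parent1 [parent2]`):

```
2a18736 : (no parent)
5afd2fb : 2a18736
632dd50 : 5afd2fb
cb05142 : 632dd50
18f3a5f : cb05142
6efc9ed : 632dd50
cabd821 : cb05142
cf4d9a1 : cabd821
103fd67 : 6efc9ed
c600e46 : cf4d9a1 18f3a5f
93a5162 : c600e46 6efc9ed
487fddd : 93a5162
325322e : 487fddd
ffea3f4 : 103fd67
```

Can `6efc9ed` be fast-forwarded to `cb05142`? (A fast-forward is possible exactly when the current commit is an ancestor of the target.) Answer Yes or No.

No

A fast-forward from 6efc9ed to cb05142 is possible iff 6efc9ed is an ancestor of cb05142.
Ancestors of cb05142: {2a18736, 5afd2fb, 632dd50, cb05142}.
6efc9ed is not among them, so fast-forward is not possible.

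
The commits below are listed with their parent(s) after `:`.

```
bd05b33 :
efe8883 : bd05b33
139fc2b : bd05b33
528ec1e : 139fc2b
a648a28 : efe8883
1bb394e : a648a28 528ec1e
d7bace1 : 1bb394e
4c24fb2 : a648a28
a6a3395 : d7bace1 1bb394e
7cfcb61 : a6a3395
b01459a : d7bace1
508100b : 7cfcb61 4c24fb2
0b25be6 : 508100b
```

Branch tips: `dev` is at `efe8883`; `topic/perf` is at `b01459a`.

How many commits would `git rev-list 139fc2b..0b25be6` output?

Reachable from 0b25be6: {0b25be6, 139fc2b, 1bb394e, 4c24fb2, 508100b, 528ec1e, 7cfcb61, a648a28, a6a3395, bd05b33, d7bace1, efe8883}.
Reachable from 139fc2b: {139fc2b, bd05b33}.
In 0b25be6's history but not 139fc2b's: {0b25be6, 1bb394e, 4c24fb2, 508100b, 528ec1e, 7cfcb61, a648a28, a6a3395, d7bace1, efe8883} — 10 commits.

10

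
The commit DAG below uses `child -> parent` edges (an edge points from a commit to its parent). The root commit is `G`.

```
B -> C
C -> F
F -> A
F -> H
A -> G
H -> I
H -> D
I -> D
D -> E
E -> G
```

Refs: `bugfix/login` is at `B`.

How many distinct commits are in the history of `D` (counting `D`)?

Walking parent pointers from D: reachable set = {D, E, G}.
That is 3 commits.

3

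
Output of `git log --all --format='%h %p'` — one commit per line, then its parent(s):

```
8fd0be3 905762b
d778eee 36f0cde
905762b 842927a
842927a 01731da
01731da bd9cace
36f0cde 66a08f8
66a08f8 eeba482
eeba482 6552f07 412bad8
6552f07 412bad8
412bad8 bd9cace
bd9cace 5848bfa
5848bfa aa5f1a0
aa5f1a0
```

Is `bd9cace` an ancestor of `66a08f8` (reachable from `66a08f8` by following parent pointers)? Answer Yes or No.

Ancestors of 66a08f8 (commits reachable by following parents): {412bad8, 5848bfa, 6552f07, 66a08f8, aa5f1a0, bd9cace, eeba482}.
bd9cace is in that set, so it is an ancestor of 66a08f8.

Yes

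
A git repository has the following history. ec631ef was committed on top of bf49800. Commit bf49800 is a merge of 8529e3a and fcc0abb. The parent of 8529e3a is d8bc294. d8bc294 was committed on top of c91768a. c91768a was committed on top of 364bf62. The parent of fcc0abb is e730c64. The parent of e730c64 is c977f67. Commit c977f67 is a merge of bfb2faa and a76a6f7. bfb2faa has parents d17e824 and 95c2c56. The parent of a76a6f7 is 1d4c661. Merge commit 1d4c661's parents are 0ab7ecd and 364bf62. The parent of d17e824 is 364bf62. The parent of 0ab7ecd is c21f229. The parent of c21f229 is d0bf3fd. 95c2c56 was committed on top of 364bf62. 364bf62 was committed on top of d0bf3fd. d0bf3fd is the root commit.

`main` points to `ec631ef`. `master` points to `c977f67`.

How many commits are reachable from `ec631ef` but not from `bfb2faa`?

12

Reachable from ec631ef: {0ab7ecd, 1d4c661, 364bf62, 8529e3a, 95c2c56, a76a6f7, bf49800, bfb2faa, c21f229, c91768a, c977f67, d0bf3fd, d17e824, d8bc294, e730c64, ec631ef, fcc0abb}.
Reachable from bfb2faa: {364bf62, 95c2c56, bfb2faa, d0bf3fd, d17e824}.
In ec631ef's history but not bfb2faa's: {0ab7ecd, 1d4c661, 8529e3a, a76a6f7, bf49800, c21f229, c91768a, c977f67, d8bc294, e730c64, ec631ef, fcc0abb} — 12 commits.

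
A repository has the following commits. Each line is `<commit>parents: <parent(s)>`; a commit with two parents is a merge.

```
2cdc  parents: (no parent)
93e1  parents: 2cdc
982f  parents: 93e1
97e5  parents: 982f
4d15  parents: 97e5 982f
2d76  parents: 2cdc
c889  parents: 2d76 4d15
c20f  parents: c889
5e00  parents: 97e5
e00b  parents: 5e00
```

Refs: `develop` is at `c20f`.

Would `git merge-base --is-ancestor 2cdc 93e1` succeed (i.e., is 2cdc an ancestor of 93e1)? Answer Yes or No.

Yes

Ancestors of 93e1 (commits reachable by following parents): {2cdc, 93e1}.
2cdc is in that set, so it is an ancestor of 93e1.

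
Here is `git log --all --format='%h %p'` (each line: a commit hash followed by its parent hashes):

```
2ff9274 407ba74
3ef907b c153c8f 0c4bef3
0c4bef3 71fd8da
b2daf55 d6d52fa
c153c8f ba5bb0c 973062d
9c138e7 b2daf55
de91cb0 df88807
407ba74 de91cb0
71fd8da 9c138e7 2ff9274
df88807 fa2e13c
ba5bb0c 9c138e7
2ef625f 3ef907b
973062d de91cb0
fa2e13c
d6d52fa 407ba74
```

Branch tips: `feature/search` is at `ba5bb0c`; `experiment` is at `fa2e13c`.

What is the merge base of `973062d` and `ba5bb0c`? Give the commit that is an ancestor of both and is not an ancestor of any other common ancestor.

Ancestors of 973062d: {973062d, de91cb0, df88807, fa2e13c}.
Ancestors of ba5bb0c: {407ba74, 9c138e7, b2daf55, ba5bb0c, d6d52fa, de91cb0, df88807, fa2e13c}.
Common ancestors: {de91cb0, df88807, fa2e13c}.
Among these, de91cb0 is not an ancestor of any other common ancestor — it is the merge base.

de91cb0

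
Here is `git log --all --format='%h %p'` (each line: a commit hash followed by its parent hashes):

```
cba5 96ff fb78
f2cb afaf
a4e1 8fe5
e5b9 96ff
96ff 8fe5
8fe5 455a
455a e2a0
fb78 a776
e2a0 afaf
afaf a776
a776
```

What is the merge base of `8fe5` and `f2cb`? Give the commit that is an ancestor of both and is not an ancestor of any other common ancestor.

Ancestors of 8fe5: {455a, 8fe5, a776, afaf, e2a0}.
Ancestors of f2cb: {a776, afaf, f2cb}.
Common ancestors: {a776, afaf}.
Among these, afaf is not an ancestor of any other common ancestor — it is the merge base.

afaf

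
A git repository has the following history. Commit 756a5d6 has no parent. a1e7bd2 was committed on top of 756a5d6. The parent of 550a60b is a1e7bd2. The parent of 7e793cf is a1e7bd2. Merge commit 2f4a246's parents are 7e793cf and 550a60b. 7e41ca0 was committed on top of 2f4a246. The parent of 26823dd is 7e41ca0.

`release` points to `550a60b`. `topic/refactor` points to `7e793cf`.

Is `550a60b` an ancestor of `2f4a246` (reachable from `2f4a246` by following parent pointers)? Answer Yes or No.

Yes

Ancestors of 2f4a246 (commits reachable by following parents): {2f4a246, 550a60b, 756a5d6, 7e793cf, a1e7bd2}.
550a60b is in that set, so it is an ancestor of 2f4a246.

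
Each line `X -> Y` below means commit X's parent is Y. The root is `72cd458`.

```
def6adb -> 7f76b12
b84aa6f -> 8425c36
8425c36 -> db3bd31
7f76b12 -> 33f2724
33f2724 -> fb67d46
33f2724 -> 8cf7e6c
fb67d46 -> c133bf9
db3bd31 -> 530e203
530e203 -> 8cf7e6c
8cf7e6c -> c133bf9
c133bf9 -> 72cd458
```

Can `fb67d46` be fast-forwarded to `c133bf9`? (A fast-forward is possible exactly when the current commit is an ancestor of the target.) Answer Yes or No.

No

A fast-forward from fb67d46 to c133bf9 is possible iff fb67d46 is an ancestor of c133bf9.
Ancestors of c133bf9: {72cd458, c133bf9}.
fb67d46 is not among them, so fast-forward is not possible.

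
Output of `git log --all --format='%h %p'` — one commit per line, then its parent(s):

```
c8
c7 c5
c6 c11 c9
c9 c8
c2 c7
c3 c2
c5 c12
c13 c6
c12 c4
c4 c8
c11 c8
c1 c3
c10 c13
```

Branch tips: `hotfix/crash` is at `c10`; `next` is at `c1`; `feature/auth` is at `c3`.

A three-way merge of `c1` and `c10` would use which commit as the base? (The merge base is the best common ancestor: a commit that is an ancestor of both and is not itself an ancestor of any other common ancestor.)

c8

Ancestors of c1: {c1, c12, c2, c3, c4, c5, c7, c8}.
Ancestors of c10: {c10, c11, c13, c6, c8, c9}.
Common ancestors: {c8}.
The only common ancestor is c8, so it is the merge base.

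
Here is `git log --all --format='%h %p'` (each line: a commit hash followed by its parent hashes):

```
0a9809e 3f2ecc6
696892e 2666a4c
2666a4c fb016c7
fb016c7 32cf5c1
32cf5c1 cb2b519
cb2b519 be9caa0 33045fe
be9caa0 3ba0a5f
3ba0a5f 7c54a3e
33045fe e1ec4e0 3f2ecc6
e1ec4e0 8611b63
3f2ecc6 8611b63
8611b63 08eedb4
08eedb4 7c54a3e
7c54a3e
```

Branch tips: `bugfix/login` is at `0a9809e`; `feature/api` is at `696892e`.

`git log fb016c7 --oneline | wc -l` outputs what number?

Walking parent pointers from fb016c7: reachable set = {08eedb4, 32cf5c1, 33045fe, 3ba0a5f, 3f2ecc6, 7c54a3e, 8611b63, be9caa0, cb2b519, e1ec4e0, fb016c7}.
That is 11 commits.

11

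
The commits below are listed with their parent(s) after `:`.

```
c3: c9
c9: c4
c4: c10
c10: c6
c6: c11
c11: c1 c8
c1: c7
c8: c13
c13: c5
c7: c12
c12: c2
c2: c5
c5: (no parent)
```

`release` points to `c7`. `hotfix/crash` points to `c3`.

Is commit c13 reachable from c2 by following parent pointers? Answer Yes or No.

No

Ancestors of c2: {c2, c5}.
c13 is not in that set, so it is not an ancestor of c2.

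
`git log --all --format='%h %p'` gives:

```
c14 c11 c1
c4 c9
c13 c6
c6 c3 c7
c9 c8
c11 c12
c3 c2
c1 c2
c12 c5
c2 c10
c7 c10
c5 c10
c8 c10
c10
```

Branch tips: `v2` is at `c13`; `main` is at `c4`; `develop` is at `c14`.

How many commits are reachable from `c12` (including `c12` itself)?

3

Walking parent pointers from c12: reachable set = {c10, c12, c5}.
That is 3 commits.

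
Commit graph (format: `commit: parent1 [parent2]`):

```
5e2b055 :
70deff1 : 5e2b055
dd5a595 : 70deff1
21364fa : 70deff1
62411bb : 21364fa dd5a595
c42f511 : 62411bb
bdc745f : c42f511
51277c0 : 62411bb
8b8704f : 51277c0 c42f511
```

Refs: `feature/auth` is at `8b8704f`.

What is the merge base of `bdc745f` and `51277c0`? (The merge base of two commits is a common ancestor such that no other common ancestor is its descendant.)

62411bb

Ancestors of bdc745f: {21364fa, 5e2b055, 62411bb, 70deff1, bdc745f, c42f511, dd5a595}.
Ancestors of 51277c0: {21364fa, 51277c0, 5e2b055, 62411bb, 70deff1, dd5a595}.
Common ancestors: {21364fa, 5e2b055, 62411bb, 70deff1, dd5a595}.
Among these, 62411bb is not an ancestor of any other common ancestor — it is the merge base.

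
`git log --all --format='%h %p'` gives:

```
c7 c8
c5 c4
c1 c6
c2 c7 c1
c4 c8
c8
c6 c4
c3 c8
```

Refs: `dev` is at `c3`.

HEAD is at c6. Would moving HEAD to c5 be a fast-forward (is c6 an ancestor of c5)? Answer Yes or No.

No

A fast-forward from c6 to c5 is possible iff c6 is an ancestor of c5.
Ancestors of c5: {c4, c5, c8}.
c6 is not among them, so fast-forward is not possible.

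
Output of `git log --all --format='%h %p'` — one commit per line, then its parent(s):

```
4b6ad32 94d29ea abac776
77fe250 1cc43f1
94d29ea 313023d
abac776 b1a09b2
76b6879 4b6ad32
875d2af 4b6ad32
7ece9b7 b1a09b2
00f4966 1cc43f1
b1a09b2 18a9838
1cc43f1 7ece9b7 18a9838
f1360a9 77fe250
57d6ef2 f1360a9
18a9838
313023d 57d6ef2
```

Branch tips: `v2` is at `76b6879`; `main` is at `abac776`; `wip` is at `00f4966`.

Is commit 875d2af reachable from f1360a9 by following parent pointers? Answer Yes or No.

No

Ancestors of f1360a9: {18a9838, 1cc43f1, 77fe250, 7ece9b7, b1a09b2, f1360a9}.
875d2af is not in that set, so it is not an ancestor of f1360a9.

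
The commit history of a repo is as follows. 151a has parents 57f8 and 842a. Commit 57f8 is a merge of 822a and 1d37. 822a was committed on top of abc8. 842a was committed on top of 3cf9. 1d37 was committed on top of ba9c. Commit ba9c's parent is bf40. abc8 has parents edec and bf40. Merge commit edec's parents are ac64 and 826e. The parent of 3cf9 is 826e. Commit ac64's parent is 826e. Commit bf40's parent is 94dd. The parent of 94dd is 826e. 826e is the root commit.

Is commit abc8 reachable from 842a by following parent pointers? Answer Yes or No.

No

Ancestors of 842a: {3cf9, 826e, 842a}.
abc8 is not in that set, so it is not an ancestor of 842a.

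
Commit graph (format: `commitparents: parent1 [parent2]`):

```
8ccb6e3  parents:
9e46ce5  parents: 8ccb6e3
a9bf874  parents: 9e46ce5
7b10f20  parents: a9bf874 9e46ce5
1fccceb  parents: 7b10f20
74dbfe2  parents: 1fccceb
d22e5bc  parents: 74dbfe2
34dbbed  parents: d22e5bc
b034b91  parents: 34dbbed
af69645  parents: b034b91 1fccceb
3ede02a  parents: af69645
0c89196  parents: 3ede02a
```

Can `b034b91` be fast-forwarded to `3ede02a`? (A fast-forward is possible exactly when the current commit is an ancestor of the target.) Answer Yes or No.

A fast-forward from b034b91 to 3ede02a is possible iff b034b91 is an ancestor of 3ede02a.
Ancestors of 3ede02a: {1fccceb, 34dbbed, 3ede02a, 74dbfe2, 7b10f20, 8ccb6e3, 9e46ce5, a9bf874, af69645, b034b91, d22e5bc}.
b034b91 is among them, so fast-forward is possible.

Yes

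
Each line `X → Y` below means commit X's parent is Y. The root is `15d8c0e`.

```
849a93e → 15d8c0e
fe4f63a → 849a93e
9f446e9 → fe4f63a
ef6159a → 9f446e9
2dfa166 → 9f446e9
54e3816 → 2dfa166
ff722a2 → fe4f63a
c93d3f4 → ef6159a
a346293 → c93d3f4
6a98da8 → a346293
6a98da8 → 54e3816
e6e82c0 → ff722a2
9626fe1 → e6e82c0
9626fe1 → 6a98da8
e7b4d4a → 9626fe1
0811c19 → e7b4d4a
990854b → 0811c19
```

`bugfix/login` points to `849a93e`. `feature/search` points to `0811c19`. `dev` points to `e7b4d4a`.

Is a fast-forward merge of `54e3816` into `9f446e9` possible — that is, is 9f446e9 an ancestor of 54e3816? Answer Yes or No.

A fast-forward from 9f446e9 to 54e3816 is possible iff 9f446e9 is an ancestor of 54e3816.
Ancestors of 54e3816: {15d8c0e, 2dfa166, 54e3816, 849a93e, 9f446e9, fe4f63a}.
9f446e9 is among them, so fast-forward is possible.

Yes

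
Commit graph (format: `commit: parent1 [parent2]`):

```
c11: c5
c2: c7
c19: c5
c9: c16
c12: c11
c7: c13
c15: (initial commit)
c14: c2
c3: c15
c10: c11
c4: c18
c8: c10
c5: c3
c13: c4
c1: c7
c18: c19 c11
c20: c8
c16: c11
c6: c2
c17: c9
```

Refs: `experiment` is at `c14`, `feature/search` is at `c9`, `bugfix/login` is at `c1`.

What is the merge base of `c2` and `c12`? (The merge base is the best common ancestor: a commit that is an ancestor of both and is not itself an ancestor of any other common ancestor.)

c11

Ancestors of c2: {c11, c13, c15, c18, c19, c2, c3, c4, c5, c7}.
Ancestors of c12: {c11, c12, c15, c3, c5}.
Common ancestors: {c11, c15, c3, c5}.
Among these, c11 is not an ancestor of any other common ancestor — it is the merge base.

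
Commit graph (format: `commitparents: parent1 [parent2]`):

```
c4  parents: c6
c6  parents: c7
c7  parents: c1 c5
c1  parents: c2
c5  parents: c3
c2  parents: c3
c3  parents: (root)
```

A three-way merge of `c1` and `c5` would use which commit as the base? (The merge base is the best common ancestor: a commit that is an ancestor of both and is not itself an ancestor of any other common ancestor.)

Ancestors of c1: {c1, c2, c3}.
Ancestors of c5: {c3, c5}.
Common ancestors: {c3}.
The only common ancestor is c3, so it is the merge base.

c3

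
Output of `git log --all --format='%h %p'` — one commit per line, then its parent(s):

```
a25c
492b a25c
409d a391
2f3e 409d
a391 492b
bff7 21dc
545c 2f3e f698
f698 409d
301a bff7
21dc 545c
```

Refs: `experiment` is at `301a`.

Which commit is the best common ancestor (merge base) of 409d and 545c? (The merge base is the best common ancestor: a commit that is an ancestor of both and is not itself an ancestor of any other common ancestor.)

409d

Ancestors of 409d: {409d, 492b, a25c, a391}.
Ancestors of 545c: {2f3e, 409d, 492b, 545c, a25c, a391, f698}.
Common ancestors: {409d, 492b, a25c, a391}.
Among these, 409d is not an ancestor of any other common ancestor — it is the merge base.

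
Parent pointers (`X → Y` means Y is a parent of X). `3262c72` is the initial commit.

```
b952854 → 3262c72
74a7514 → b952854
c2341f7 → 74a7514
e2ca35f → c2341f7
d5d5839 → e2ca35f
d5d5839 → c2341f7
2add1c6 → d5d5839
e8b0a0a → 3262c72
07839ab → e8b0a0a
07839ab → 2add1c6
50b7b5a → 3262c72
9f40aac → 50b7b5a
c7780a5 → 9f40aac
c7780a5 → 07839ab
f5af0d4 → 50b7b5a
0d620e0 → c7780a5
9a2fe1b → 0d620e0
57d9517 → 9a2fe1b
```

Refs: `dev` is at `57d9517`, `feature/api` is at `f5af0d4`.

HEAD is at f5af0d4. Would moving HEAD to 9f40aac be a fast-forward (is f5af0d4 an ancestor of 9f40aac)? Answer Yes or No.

No

A fast-forward from f5af0d4 to 9f40aac is possible iff f5af0d4 is an ancestor of 9f40aac.
Ancestors of 9f40aac: {3262c72, 50b7b5a, 9f40aac}.
f5af0d4 is not among them, so fast-forward is not possible.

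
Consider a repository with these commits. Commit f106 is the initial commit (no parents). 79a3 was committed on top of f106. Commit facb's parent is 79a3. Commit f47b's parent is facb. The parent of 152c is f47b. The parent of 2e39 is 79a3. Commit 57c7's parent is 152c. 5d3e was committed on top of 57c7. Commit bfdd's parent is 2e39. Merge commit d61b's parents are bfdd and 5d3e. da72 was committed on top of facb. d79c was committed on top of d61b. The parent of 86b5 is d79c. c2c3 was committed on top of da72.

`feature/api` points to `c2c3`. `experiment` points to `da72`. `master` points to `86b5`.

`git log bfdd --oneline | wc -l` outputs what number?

4

Walking parent pointers from bfdd: reachable set = {2e39, 79a3, bfdd, f106}.
That is 4 commits.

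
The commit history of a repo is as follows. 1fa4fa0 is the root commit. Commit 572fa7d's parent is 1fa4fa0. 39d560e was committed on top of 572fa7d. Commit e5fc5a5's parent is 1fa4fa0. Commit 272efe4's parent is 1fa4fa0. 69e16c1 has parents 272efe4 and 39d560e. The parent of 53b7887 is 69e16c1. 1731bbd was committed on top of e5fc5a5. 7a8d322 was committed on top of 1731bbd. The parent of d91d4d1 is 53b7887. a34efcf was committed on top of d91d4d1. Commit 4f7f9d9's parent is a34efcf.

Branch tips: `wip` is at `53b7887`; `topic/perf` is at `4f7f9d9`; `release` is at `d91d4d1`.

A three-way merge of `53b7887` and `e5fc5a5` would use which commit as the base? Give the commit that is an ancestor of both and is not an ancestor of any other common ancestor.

Ancestors of 53b7887: {1fa4fa0, 272efe4, 39d560e, 53b7887, 572fa7d, 69e16c1}.
Ancestors of e5fc5a5: {1fa4fa0, e5fc5a5}.
Common ancestors: {1fa4fa0}.
The only common ancestor is 1fa4fa0, so it is the merge base.

1fa4fa0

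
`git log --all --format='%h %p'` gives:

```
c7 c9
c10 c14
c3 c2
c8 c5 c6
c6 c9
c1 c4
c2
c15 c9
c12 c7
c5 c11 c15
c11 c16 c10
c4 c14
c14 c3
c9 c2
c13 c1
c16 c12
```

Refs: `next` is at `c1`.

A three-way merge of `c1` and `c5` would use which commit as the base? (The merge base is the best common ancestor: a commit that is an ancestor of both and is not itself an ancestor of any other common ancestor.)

Ancestors of c1: {c1, c14, c2, c3, c4}.
Ancestors of c5: {c10, c11, c12, c14, c15, c16, c2, c3, c5, c7, c9}.
Common ancestors: {c14, c2, c3}.
Among these, c14 is not an ancestor of any other common ancestor — it is the merge base.

c14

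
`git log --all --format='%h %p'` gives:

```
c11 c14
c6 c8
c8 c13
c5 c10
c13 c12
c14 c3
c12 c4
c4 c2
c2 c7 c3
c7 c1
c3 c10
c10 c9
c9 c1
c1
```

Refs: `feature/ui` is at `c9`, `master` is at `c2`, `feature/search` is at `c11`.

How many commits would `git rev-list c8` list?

10

Walking parent pointers from c8: reachable set = {c1, c10, c12, c13, c2, c3, c4, c7, c8, c9}.
That is 10 commits.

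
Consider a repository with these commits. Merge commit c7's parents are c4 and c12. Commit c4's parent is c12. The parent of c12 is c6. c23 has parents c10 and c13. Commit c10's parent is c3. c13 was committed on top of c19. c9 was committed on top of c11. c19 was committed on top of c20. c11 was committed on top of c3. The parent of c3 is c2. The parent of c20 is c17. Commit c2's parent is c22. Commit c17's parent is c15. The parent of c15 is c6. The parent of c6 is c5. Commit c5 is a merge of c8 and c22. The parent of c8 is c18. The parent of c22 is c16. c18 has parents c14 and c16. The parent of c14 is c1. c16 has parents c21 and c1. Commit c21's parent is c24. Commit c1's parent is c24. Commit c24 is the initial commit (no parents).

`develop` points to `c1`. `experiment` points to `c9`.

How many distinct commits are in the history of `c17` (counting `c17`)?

12

Walking parent pointers from c17: reachable set = {c1, c14, c15, c16, c17, c18, c21, c22, c24, c5, c6, c8}.
That is 12 commits.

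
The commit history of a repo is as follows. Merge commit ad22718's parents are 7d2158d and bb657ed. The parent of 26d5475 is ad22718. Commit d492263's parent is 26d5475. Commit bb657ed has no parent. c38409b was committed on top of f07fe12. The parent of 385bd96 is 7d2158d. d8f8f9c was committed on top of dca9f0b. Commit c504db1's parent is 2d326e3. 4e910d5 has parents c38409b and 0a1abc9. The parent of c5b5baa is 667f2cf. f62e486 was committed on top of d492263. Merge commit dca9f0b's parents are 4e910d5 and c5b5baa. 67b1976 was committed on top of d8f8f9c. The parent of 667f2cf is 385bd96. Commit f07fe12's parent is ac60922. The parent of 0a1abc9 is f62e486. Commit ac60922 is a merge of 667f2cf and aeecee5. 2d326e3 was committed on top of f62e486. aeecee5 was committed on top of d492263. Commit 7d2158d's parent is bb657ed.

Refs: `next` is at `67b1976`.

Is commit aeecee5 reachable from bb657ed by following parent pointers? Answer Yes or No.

Ancestors of bb657ed: {bb657ed}.
aeecee5 is not in that set, so it is not an ancestor of bb657ed.

No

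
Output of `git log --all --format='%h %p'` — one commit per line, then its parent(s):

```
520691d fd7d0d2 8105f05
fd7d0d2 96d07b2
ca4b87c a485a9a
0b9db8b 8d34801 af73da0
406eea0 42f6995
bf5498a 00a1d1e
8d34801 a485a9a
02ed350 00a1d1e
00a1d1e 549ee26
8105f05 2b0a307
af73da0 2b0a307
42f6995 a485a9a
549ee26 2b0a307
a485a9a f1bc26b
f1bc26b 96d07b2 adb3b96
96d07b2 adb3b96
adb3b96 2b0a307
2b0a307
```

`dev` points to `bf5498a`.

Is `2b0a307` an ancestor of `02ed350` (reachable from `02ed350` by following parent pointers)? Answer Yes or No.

Yes

Ancestors of 02ed350 (commits reachable by following parents): {00a1d1e, 02ed350, 2b0a307, 549ee26}.
2b0a307 is in that set, so it is an ancestor of 02ed350.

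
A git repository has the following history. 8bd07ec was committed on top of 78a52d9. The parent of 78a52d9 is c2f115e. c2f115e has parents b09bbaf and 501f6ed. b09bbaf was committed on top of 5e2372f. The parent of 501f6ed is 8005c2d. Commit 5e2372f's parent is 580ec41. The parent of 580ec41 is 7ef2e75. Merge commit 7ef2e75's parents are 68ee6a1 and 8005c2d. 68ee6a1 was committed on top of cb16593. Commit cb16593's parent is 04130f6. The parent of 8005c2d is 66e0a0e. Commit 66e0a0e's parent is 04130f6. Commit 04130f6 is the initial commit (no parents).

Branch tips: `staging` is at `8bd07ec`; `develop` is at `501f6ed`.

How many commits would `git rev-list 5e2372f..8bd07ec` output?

5

Reachable from 8bd07ec: {04130f6, 501f6ed, 580ec41, 5e2372f, 66e0a0e, 68ee6a1, 78a52d9, 7ef2e75, 8005c2d, 8bd07ec, b09bbaf, c2f115e, cb16593}.
Reachable from 5e2372f: {04130f6, 580ec41, 5e2372f, 66e0a0e, 68ee6a1, 7ef2e75, 8005c2d, cb16593}.
In 8bd07ec's history but not 5e2372f's: {501f6ed, 78a52d9, 8bd07ec, b09bbaf, c2f115e} — 5 commits.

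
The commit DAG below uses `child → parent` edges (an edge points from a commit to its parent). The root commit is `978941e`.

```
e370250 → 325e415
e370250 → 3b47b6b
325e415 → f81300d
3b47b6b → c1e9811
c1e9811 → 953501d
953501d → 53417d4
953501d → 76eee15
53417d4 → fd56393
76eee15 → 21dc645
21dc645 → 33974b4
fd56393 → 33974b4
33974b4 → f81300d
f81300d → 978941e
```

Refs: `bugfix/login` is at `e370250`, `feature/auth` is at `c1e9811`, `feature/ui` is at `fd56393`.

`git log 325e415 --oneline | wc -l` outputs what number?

Walking parent pointers from 325e415: reachable set = {325e415, 978941e, f81300d}.
That is 3 commits.

3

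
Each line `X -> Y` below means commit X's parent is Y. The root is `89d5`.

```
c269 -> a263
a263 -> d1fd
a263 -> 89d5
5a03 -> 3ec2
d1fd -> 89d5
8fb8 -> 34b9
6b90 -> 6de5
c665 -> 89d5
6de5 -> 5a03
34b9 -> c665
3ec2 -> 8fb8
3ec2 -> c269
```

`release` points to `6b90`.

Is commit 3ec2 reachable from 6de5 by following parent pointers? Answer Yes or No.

Yes

Ancestors of 6de5 (commits reachable by following parents): {34b9, 3ec2, 5a03, 6de5, 89d5, 8fb8, a263, c269, c665, d1fd}.
3ec2 is in that set, so it is an ancestor of 6de5.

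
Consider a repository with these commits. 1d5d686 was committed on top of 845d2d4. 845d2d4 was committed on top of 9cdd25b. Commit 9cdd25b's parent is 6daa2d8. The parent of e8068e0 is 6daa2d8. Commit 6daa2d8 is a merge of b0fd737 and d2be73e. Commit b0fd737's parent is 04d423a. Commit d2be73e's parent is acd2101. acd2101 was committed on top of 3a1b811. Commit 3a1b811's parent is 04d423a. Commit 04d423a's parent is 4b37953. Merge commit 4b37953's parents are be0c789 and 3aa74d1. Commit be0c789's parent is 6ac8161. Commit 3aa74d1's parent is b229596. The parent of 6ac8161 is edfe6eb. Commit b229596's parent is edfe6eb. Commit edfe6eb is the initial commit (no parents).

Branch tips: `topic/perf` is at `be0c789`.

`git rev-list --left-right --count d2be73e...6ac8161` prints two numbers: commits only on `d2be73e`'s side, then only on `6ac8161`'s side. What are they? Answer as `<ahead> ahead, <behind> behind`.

8 ahead, 0 behind

Reachable from d2be73e: {04d423a, 3a1b811, 3aa74d1, 4b37953, 6ac8161, acd2101, b229596, be0c789, d2be73e, edfe6eb}.
Reachable from 6ac8161: {6ac8161, edfe6eb}.
Only in d2be73e's history (ahead): {04d423a, 3a1b811, 3aa74d1, 4b37953, acd2101, b229596, be0c789, d2be73e} — 8.
Only in 6ac8161's history (behind): {} — 0.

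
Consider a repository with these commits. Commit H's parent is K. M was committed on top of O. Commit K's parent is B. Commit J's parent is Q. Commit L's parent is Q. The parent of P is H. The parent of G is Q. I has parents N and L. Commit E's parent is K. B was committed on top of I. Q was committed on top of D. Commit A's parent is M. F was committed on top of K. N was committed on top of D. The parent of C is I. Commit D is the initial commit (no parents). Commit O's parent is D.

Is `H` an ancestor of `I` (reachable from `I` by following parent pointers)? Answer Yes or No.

Ancestors of I: {D, I, L, N, Q}.
H is not in that set, so it is not an ancestor of I.

No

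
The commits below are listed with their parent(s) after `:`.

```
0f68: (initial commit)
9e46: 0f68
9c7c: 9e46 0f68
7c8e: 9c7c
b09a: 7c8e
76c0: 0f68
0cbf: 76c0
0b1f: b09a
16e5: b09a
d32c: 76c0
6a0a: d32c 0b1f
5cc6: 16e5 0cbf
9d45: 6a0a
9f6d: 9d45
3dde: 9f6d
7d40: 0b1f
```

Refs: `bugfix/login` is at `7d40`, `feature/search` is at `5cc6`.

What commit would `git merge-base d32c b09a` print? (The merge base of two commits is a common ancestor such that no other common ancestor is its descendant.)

Ancestors of d32c: {0f68, 76c0, d32c}.
Ancestors of b09a: {0f68, 7c8e, 9c7c, 9e46, b09a}.
Common ancestors: {0f68}.
The only common ancestor is 0f68, so it is the merge base.

0f68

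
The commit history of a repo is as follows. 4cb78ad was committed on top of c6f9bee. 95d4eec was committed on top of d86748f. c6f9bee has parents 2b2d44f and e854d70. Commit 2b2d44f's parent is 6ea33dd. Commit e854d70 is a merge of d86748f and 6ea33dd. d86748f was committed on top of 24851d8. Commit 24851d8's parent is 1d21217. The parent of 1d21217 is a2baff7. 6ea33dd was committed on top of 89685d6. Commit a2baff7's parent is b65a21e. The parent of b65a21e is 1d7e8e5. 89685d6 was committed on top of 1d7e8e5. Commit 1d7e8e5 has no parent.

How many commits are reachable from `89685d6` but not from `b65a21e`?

Reachable from 89685d6: {1d7e8e5, 89685d6}.
Reachable from b65a21e: {1d7e8e5, b65a21e}.
In 89685d6's history but not b65a21e's: {89685d6} — 1 commit.

1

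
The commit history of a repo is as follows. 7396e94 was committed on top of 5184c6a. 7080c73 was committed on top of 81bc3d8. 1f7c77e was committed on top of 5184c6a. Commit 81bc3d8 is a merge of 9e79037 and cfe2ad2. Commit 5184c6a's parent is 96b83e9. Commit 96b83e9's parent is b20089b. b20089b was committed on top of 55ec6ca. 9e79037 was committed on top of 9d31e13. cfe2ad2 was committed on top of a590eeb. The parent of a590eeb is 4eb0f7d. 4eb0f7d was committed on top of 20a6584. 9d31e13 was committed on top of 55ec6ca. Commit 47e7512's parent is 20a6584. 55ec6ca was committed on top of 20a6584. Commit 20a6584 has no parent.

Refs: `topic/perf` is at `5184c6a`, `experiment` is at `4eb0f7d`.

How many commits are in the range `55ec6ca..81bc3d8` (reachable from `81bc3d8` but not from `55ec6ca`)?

Reachable from 81bc3d8: {20a6584, 4eb0f7d, 55ec6ca, 81bc3d8, 9d31e13, 9e79037, a590eeb, cfe2ad2}.
Reachable from 55ec6ca: {20a6584, 55ec6ca}.
In 81bc3d8's history but not 55ec6ca's: {4eb0f7d, 81bc3d8, 9d31e13, 9e79037, a590eeb, cfe2ad2} — 6 commits.

6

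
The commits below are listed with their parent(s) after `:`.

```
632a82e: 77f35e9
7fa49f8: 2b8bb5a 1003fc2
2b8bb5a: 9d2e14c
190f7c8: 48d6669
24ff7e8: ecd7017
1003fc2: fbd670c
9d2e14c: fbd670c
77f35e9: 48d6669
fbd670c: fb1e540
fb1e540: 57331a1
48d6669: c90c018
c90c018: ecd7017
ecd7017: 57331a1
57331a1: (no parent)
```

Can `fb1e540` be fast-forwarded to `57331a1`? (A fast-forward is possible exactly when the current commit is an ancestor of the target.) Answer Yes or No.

A fast-forward from fb1e540 to 57331a1 is possible iff fb1e540 is an ancestor of 57331a1.
Ancestors of 57331a1: {57331a1}.
fb1e540 is not among them, so fast-forward is not possible.

No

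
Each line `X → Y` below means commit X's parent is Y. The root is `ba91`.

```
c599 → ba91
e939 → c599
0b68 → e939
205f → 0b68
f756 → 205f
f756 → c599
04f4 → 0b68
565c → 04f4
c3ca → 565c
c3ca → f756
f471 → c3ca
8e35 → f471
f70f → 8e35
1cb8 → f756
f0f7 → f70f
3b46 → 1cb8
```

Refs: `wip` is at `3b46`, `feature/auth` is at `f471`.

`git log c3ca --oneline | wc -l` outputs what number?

9

Walking parent pointers from c3ca: reachable set = {04f4, 0b68, 205f, 565c, ba91, c3ca, c599, e939, f756}.
That is 9 commits.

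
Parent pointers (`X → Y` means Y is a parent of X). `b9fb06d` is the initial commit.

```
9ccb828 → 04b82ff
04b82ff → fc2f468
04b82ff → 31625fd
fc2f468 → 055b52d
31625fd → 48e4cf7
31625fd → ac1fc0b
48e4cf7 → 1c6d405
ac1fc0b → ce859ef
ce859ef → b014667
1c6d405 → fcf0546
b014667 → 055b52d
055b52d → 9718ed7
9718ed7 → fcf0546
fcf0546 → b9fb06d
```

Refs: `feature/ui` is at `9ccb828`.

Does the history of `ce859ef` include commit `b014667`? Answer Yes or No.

Yes

Ancestors of ce859ef (commits reachable by following parents): {055b52d, 9718ed7, b014667, b9fb06d, ce859ef, fcf0546}.
b014667 is in that set, so it is an ancestor of ce859ef.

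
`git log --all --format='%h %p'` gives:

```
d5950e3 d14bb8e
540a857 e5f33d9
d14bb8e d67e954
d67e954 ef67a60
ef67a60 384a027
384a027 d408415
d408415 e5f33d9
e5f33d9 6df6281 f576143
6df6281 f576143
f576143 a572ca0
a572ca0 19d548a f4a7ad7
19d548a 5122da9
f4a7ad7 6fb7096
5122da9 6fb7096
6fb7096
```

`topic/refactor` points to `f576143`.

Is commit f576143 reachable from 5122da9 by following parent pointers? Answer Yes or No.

Ancestors of 5122da9: {5122da9, 6fb7096}.
f576143 is not in that set, so it is not an ancestor of 5122da9.

No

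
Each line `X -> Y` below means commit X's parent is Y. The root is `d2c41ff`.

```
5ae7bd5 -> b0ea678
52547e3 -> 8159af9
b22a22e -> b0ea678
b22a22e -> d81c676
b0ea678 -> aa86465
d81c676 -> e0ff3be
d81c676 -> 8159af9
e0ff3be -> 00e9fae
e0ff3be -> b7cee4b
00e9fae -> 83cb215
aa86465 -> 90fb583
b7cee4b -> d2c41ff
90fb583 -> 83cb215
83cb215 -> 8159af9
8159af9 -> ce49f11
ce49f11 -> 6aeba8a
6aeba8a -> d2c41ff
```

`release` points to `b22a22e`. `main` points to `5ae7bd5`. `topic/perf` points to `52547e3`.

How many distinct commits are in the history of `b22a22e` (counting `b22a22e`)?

13

Walking parent pointers from b22a22e: reachable set = {00e9fae, 6aeba8a, 8159af9, 83cb215, 90fb583, aa86465, b0ea678, b22a22e, b7cee4b, ce49f11, d2c41ff, d81c676, e0ff3be}.
That is 13 commits.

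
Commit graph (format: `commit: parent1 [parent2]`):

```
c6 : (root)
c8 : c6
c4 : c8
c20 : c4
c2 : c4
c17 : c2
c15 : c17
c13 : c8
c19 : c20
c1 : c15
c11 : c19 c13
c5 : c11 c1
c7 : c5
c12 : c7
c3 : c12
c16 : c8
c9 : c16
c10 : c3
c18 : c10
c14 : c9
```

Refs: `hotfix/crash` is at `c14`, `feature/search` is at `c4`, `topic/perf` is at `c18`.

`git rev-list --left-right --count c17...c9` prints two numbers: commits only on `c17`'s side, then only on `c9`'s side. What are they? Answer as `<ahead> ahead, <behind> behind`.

3 ahead, 2 behind

Reachable from c17: {c17, c2, c4, c6, c8}.
Reachable from c9: {c16, c6, c8, c9}.
Only in c17's history (ahead): {c17, c2, c4} — 3.
Only in c9's history (behind): {c16, c9} — 2.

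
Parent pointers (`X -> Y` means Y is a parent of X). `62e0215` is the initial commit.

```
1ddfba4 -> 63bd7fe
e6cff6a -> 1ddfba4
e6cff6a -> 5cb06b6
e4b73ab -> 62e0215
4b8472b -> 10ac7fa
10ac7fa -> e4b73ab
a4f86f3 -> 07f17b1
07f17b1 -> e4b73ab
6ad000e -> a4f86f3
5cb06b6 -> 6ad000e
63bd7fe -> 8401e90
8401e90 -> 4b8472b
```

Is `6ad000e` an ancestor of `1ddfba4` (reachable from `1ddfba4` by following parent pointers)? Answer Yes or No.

No

Ancestors of 1ddfba4: {10ac7fa, 1ddfba4, 4b8472b, 62e0215, 63bd7fe, 8401e90, e4b73ab}.
6ad000e is not in that set, so it is not an ancestor of 1ddfba4.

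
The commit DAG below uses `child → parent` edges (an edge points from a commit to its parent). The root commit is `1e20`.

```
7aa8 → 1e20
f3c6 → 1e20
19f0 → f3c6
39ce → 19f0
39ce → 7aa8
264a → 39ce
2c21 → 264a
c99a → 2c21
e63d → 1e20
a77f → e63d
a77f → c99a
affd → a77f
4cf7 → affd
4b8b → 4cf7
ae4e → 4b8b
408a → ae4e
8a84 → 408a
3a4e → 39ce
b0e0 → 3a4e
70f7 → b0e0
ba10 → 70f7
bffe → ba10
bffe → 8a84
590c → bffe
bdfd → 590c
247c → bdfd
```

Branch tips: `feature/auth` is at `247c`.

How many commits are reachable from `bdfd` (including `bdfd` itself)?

23

Walking parent pointers from bdfd: reachable set = {19f0, 1e20, 264a, 2c21, 39ce, 3a4e, 408a, 4b8b, 4cf7, 590c, 70f7, 7aa8, 8a84, a77f, ae4e, affd, b0e0, ba10, bdfd, bffe, c99a, e63d, f3c6}.
That is 23 commits.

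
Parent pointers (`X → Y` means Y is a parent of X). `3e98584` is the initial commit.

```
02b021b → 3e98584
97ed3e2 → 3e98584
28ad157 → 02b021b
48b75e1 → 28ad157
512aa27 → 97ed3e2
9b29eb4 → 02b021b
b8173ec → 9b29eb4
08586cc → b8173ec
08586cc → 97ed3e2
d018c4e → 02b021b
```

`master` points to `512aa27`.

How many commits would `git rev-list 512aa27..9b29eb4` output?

Reachable from 9b29eb4: {02b021b, 3e98584, 9b29eb4}.
Reachable from 512aa27: {3e98584, 512aa27, 97ed3e2}.
In 9b29eb4's history but not 512aa27's: {02b021b, 9b29eb4} — 2 commits.

2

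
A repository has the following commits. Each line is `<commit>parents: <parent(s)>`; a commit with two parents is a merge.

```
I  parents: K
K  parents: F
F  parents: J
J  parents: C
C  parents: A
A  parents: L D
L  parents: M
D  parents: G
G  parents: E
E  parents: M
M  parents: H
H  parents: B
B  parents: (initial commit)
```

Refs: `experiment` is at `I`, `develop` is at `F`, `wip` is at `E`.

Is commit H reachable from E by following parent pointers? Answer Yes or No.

Ancestors of E (commits reachable by following parents): {B, E, H, M}.
H is in that set, so it is an ancestor of E.

Yes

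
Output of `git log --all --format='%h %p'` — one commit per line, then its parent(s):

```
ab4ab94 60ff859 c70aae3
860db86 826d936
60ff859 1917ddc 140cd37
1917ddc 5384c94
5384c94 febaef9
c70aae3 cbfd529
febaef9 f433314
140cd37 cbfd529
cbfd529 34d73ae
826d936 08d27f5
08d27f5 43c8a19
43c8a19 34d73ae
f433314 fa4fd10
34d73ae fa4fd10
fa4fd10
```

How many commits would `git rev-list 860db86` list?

Walking parent pointers from 860db86: reachable set = {08d27f5, 34d73ae, 43c8a19, 826d936, 860db86, fa4fd10}.
That is 6 commits.

6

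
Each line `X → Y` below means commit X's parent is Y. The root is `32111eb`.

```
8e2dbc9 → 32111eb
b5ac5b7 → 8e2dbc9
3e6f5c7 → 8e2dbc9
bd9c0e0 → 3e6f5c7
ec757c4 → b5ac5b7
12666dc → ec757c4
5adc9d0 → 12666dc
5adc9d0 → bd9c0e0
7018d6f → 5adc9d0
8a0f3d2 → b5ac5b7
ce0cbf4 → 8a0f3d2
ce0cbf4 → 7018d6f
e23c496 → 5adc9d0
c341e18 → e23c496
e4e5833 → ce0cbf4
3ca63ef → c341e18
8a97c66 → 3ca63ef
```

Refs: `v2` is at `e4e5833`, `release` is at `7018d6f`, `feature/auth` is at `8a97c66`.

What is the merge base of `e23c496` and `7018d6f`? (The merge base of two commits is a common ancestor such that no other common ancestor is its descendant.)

5adc9d0

Ancestors of e23c496: {12666dc, 32111eb, 3e6f5c7, 5adc9d0, 8e2dbc9, b5ac5b7, bd9c0e0, e23c496, ec757c4}.
Ancestors of 7018d6f: {12666dc, 32111eb, 3e6f5c7, 5adc9d0, 7018d6f, 8e2dbc9, b5ac5b7, bd9c0e0, ec757c4}.
Common ancestors: {12666dc, 32111eb, 3e6f5c7, 5adc9d0, 8e2dbc9, b5ac5b7, bd9c0e0, ec757c4}.
Among these, 5adc9d0 is not an ancestor of any other common ancestor — it is the merge base.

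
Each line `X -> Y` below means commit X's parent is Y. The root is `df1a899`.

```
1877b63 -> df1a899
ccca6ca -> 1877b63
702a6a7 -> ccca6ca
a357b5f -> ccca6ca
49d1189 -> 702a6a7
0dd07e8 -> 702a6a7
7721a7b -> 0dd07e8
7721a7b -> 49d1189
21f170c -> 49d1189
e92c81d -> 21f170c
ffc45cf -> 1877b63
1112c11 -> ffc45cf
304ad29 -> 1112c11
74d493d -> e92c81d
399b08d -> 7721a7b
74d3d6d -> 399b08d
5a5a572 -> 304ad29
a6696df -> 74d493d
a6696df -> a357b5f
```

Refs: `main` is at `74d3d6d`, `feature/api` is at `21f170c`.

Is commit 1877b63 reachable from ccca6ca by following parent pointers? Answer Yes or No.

Ancestors of ccca6ca (commits reachable by following parents): {1877b63, ccca6ca, df1a899}.
1877b63 is in that set, so it is an ancestor of ccca6ca.

Yes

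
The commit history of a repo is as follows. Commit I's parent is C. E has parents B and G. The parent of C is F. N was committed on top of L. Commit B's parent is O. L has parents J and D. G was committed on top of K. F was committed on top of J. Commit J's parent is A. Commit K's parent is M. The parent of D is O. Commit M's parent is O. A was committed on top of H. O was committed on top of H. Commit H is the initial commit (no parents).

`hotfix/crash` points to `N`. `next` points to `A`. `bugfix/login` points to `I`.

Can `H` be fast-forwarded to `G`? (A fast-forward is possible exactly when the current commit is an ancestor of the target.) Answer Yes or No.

A fast-forward from H to G is possible iff H is an ancestor of G.
Ancestors of G: {G, H, K, M, O}.
H is among them, so fast-forward is possible.

Yes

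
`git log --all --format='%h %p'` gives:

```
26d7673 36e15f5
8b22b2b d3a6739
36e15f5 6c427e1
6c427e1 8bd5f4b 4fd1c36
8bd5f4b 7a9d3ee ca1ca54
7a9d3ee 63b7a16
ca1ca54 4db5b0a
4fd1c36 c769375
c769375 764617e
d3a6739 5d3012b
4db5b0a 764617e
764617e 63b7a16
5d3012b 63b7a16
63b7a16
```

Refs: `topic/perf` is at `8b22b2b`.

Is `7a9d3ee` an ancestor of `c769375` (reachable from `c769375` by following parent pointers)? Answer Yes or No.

No

Ancestors of c769375: {63b7a16, 764617e, c769375}.
7a9d3ee is not in that set, so it is not an ancestor of c769375.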